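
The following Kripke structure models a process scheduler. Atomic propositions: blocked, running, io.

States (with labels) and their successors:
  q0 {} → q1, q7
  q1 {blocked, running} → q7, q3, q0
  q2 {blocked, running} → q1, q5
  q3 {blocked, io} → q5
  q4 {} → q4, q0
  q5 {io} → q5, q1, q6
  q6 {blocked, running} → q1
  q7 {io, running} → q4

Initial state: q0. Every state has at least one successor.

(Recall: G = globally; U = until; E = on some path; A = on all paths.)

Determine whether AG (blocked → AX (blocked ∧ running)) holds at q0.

Does not hold

States satisfying blocked → AX (blocked ∧ running): {q0, q4, q5, q6, q7}.
States satisfying AG (blocked → AX (blocked ∧ running)): ∅.
q1 is reachable from q0 and violates blocked → AX (blocked ∧ running), so AG fails at q0.
q0 ∉ Sat(AG (blocked → AX (blocked ∧ running))).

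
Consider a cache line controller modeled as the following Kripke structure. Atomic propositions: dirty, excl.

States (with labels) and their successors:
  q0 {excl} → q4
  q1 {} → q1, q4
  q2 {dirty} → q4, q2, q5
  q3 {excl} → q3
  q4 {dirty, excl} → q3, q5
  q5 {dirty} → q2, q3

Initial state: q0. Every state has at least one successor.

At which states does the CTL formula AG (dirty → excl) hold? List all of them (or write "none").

States satisfying dirty → excl: {q0, q1, q3, q4}.
States satisfying AG (dirty → excl): {q3}.

{q3}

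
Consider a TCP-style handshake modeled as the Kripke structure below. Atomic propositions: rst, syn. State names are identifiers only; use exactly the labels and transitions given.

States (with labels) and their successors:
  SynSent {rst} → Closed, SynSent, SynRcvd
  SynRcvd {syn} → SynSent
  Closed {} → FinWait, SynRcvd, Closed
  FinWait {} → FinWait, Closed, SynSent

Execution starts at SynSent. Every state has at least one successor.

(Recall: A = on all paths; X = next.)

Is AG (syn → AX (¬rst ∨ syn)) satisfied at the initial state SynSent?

Violated

States satisfying syn → AX (¬rst ∨ syn): {SynSent, Closed, FinWait}.
States satisfying AG (syn → AX (¬rst ∨ syn)): ∅.
SynRcvd is reachable from SynSent and violates syn → AX (¬rst ∨ syn), so AG fails at SynSent.
SynSent ∉ Sat(AG (syn → AX (¬rst ∨ syn))).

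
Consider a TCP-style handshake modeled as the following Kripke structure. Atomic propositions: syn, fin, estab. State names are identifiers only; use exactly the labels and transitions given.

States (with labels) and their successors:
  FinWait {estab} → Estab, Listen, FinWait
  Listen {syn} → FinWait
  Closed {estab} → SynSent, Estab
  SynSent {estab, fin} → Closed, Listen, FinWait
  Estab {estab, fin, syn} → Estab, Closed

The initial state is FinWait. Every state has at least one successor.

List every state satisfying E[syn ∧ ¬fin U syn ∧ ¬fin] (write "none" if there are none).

States satisfying syn ∧ ¬fin: {Listen}.
States satisfying E[syn ∧ ¬fin U syn ∧ ¬fin]: {Listen}.

{Listen}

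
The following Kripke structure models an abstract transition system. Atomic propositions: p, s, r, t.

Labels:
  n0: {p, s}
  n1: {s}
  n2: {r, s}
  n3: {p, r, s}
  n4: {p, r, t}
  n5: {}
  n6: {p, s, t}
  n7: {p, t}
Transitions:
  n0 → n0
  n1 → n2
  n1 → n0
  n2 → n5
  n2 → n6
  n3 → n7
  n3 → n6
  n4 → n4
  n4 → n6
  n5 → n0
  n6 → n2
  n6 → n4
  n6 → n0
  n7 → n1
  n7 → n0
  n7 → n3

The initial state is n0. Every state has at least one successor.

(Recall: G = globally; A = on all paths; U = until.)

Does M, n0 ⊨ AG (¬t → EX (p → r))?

States satisfying ¬t → EX (p → r): {n1, n2, n4, n6, n7}.
States satisfying AG (¬t → EX (p → r)): ∅.
n0 is reachable from n0 and violates ¬t → EX (p → r), so AG fails at n0.
n0 ∉ Sat(AG (¬t → EX (p → r))).

No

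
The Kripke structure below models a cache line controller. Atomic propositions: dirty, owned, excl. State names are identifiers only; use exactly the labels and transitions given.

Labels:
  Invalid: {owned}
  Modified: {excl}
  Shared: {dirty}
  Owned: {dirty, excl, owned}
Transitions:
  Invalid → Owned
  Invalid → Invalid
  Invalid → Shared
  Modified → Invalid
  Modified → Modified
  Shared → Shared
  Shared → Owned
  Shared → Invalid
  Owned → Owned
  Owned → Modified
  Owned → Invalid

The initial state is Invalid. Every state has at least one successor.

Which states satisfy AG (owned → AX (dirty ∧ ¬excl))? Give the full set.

none

States satisfying owned → AX (dirty ∧ ¬excl): {Modified, Shared}.
States satisfying AG (owned → AX (dirty ∧ ¬excl)): ∅.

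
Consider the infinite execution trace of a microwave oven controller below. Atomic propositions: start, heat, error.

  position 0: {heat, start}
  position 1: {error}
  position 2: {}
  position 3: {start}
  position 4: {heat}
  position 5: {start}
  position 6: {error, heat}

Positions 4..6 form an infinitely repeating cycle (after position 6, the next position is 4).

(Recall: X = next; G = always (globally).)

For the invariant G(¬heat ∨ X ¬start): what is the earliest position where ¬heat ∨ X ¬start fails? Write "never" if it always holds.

Check ¬heat ∨ X ¬start at each position in order: 0 ✓, 1 ✓, 2 ✓, 3 ✓.
At position 4 the labels are {heat} and the next position 5 has {start}, so ¬heat ∨ X ¬start is false there. This is the first violation.

4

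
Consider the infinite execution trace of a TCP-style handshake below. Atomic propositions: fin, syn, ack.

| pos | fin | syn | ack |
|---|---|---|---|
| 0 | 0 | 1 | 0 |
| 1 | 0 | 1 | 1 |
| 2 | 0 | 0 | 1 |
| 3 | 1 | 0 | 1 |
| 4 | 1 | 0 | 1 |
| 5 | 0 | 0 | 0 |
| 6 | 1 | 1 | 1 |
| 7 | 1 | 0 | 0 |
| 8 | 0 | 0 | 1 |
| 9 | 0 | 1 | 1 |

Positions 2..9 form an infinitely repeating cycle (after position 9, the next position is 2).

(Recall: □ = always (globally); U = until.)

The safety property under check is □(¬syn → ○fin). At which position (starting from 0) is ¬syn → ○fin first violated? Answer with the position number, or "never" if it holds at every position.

Check ¬syn → ○fin at each position in order: 0 ✓, 1 ✓, 2 ✓, 3 ✓.
At position 4 the labels are {ack, fin} and the next position 5 has {}, so ¬syn → ○fin is false there. This is the first violation.

4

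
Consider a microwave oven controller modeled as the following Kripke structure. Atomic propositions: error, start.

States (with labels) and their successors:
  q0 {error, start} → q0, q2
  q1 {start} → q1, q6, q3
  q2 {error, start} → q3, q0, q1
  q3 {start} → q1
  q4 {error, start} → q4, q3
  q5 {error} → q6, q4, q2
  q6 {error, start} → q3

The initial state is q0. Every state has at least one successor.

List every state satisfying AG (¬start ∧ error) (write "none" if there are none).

States satisfying ¬start ∧ error: {q5}.
States satisfying AG (¬start ∧ error): ∅.

none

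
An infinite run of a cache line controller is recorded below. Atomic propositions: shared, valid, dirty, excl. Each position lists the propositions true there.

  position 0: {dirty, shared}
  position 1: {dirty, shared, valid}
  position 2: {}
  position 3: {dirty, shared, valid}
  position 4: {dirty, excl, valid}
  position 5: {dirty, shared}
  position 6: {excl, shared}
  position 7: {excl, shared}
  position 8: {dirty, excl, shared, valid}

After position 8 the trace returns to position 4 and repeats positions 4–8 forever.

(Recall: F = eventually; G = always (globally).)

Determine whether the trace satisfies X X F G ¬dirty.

The position after 0 is 1; X F G ¬dirty is false there.

Does not hold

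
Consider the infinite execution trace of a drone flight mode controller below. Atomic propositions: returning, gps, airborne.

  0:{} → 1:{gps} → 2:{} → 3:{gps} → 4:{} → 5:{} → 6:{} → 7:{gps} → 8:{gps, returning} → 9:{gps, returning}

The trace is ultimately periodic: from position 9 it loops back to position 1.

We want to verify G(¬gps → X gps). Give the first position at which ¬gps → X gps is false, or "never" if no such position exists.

4

Check ¬gps → X gps at each position in order: 0 ✓, 1 ✓, 2 ✓, 3 ✓.
At position 4 the labels are {} and the next position 5 has {}, so ¬gps → X gps is false there. This is the first violation.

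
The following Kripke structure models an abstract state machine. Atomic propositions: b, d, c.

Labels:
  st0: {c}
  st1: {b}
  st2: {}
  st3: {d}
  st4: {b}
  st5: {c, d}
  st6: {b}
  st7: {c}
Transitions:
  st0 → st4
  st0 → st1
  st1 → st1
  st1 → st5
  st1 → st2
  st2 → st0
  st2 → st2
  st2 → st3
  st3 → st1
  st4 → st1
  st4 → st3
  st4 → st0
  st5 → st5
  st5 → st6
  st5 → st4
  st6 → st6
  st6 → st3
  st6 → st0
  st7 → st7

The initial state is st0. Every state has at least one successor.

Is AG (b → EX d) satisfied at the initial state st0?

States satisfying b → EX d: {st0, st1, st2, st3, st4, st5, st6, st7}.
States satisfying AG (b → EX d): {st0, st1, st2, st3, st4, st5, st6, st7}.
Every state reachable from st0 satisfies b → EX d.
st0 ∈ Sat(AG (b → EX d)).

Yes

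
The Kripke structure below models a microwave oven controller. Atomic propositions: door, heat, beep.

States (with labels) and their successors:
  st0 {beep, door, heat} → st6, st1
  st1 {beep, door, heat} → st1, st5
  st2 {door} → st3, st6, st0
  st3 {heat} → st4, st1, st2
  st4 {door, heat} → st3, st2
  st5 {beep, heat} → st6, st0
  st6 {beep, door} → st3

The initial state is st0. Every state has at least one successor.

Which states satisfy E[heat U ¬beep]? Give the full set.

{st2, st3, st4}

States satisfying heat: {st0, st1, st3, st4, st5}.
States satisfying ¬beep: {st2, st3, st4}.
States satisfying E[heat U ¬beep]: {st2, st3, st4}.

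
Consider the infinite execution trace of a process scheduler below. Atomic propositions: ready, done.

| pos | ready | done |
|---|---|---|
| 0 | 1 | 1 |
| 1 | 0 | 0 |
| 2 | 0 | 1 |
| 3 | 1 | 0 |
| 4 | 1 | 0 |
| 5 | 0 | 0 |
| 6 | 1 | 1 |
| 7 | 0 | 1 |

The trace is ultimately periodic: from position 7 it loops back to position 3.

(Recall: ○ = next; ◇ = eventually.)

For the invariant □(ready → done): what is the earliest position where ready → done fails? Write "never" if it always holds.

3

Check ready → done at each position in order: 0 ✓, 1 ✓, 2 ✓.
At position 3 the labels are {ready}, so ready → done is false there. This is the first violation.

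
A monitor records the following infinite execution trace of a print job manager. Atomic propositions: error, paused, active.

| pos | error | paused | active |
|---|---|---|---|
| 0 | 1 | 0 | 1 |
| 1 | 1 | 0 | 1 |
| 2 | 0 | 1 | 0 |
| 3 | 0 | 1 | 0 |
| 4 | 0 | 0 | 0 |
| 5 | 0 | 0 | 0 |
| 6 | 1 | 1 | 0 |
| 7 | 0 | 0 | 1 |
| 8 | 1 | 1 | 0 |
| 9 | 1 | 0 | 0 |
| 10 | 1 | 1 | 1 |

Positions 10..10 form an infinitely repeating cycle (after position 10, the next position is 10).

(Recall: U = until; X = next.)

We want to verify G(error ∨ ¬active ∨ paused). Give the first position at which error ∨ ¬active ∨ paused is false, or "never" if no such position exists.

7

Check error ∨ ¬active ∨ paused at each position in order: 0 ✓, 1 ✓, 2 ✓, 3 ✓, 4 ✓, 5 ✓, 6 ✓.
At position 7 the labels are {active}, so error ∨ ¬active ∨ paused is false there. This is the first violation.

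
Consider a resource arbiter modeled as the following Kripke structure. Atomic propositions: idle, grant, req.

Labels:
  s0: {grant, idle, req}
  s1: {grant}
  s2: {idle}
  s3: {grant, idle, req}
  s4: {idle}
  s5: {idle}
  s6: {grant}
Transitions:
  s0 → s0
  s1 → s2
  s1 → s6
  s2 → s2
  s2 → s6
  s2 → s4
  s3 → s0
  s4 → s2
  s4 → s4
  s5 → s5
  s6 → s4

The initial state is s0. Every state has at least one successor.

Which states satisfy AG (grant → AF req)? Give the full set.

States satisfying grant → AF req: {s0, s2, s3, s4, s5}.
States satisfying AG (grant → AF req): {s0, s3, s5}.

{s0, s3, s5}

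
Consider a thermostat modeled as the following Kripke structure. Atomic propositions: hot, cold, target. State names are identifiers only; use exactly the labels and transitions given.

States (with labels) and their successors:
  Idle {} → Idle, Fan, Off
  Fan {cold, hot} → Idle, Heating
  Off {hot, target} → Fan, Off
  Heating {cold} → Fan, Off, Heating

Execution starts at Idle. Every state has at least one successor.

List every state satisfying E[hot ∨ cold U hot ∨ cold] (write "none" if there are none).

States satisfying hot ∨ cold: {Fan, Off, Heating}.
States satisfying E[hot ∨ cold U hot ∨ cold]: {Fan, Off, Heating}.

{Fan, Off, Heating}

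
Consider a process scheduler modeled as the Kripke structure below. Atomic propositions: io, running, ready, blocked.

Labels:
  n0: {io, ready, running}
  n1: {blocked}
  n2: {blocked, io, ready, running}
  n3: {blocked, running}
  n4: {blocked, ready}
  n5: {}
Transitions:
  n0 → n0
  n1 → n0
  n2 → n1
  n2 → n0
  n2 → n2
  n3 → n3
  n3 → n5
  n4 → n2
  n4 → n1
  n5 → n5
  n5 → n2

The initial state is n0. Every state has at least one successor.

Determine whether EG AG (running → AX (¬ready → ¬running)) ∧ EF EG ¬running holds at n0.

Does not hold

States satisfying AG (running → AX (¬ready → ¬running)): {n0, n1, n2, n4, n5}.
States satisfying EG AG (running → AX (¬ready → ¬running)): {n0, n1, n2, n4, n5}.
States satisfying EG ¬running: {n5}.
States satisfying EF EG ¬running: {n3, n5}.
States satisfying EG AG (running → AX (¬ready → ¬running)) ∧ EF EG ¬running: {n5}.
n0 ∉ Sat(EG AG (running → AX (¬ready → ¬running)) ∧ EF EG ¬running).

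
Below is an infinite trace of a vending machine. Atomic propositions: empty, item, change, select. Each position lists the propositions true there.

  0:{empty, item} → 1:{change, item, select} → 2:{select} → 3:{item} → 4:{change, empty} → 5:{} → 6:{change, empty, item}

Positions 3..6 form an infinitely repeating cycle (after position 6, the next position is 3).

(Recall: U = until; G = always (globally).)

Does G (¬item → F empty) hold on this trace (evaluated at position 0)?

Satisfied

¬item → F empty holds at every position 0..6, and those are all positions ever visited, so G (¬item → F empty) holds.
Positions where ¬item holds: 2, 4, 5.
Check F empty at each: 2→ok, 4→ok, 5→ok.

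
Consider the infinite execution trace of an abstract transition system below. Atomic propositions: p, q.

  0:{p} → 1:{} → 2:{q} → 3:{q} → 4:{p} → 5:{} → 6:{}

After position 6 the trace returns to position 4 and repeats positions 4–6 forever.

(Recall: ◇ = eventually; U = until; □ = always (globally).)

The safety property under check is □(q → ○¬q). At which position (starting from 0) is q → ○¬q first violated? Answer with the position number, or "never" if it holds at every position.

2

Check q → ○¬q at each position in order: 0 ✓, 1 ✓.
At position 2 the labels are {q} and the next position 3 has {q}, so q → ○¬q is false there. This is the first violation.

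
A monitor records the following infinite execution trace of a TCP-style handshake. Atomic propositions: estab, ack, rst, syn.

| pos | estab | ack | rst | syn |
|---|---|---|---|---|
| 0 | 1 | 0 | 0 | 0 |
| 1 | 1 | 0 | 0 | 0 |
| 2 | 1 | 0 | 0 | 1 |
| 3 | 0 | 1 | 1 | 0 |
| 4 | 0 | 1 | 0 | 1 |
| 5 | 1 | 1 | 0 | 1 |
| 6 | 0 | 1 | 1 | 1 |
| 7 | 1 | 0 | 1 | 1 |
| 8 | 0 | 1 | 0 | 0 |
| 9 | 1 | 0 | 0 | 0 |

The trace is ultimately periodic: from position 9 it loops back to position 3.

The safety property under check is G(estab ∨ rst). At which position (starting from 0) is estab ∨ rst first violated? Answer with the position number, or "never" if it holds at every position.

Check estab ∨ rst at each position in order: 0 ✓, 1 ✓, 2 ✓, 3 ✓.
At position 4 the labels are {ack, syn}, so estab ∨ rst is false there. This is the first violation.

4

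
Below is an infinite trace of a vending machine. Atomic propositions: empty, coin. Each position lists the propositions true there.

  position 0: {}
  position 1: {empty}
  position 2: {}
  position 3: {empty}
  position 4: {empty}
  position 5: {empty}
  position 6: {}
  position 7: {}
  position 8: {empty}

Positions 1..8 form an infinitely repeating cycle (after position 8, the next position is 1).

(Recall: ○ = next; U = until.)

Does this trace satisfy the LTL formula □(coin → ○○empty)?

coin → ○○empty holds at every position 0..8, and those are all positions ever visited, so □(coin → ○○empty) holds.

Holds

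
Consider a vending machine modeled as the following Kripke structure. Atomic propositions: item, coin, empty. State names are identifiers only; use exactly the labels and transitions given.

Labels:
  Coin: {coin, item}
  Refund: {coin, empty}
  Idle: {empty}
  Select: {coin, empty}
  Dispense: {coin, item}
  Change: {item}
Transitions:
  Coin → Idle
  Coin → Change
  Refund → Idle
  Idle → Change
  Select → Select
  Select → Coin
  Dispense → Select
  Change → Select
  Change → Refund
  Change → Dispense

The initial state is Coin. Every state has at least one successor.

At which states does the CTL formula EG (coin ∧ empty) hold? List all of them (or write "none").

{Select}

States satisfying coin ∧ empty: {Refund, Select}.
States satisfying EG (coin ∧ empty): {Select}.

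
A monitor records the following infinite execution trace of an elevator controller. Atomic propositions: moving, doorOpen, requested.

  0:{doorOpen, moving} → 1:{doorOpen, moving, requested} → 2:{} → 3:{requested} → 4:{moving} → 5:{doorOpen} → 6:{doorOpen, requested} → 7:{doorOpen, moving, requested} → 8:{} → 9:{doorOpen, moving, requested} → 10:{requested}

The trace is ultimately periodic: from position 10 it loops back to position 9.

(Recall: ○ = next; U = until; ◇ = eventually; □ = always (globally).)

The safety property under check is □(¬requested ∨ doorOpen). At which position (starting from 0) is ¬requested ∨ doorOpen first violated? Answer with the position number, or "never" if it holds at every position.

3

Check ¬requested ∨ doorOpen at each position in order: 0 ✓, 1 ✓, 2 ✓.
At position 3 the labels are {requested}, so ¬requested ∨ doorOpen is false there. This is the first violation.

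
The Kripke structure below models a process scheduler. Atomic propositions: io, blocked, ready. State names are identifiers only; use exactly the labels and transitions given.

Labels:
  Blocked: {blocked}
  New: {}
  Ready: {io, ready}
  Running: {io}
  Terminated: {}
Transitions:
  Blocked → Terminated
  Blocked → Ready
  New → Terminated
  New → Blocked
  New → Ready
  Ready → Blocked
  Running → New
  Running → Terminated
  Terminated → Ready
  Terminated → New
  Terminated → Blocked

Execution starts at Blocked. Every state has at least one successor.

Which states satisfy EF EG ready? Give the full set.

States satisfying EG ready: ∅.
States satisfying EF EG ready: ∅.

none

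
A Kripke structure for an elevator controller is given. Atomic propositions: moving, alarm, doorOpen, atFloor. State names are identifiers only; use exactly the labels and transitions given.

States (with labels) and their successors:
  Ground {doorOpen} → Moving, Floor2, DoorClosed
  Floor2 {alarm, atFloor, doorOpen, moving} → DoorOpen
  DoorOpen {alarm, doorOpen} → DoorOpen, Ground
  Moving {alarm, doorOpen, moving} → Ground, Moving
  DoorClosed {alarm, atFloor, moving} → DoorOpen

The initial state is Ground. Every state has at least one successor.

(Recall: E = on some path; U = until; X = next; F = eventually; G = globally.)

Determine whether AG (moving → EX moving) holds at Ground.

Does not hold

States satisfying moving → EX moving: {Ground, DoorOpen, Moving}.
States satisfying AG (moving → EX moving): ∅.
DoorClosed is reachable from Ground and violates moving → EX moving, so AG fails at Ground.
Ground ∉ Sat(AG (moving → EX moving)).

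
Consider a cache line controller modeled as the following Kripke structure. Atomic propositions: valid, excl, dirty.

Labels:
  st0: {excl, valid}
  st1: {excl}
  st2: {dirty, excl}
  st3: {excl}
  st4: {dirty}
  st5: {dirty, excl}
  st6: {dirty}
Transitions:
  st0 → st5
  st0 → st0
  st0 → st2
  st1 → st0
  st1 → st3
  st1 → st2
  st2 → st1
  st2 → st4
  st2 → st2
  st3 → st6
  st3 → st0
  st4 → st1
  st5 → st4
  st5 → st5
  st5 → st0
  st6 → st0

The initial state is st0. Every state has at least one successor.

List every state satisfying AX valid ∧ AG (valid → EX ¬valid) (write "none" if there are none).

States satisfying valid: {st0}.
States satisfying AX valid: {st6}.
States satisfying valid → EX ¬valid: {st0, st1, st2, st3, st4, st5, st6}.
States satisfying AG (valid → EX ¬valid): {st0, st1, st2, st3, st4, st5, st6}.
States satisfying AX valid ∧ AG (valid → EX ¬valid): {st6}.

{st6}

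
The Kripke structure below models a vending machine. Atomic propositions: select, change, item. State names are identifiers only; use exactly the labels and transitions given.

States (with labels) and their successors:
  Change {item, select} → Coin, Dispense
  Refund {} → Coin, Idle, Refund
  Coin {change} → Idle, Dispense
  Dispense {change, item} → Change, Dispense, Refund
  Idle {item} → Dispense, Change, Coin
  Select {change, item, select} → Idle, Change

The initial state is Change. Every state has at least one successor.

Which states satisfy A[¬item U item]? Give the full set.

States satisfying ¬item: {Refund, Coin}.
States satisfying item: {Change, Dispense, Idle, Select}.
States satisfying A[¬item U item]: {Change, Coin, Dispense, Idle, Select}.

{Change, Coin, Dispense, Idle, Select}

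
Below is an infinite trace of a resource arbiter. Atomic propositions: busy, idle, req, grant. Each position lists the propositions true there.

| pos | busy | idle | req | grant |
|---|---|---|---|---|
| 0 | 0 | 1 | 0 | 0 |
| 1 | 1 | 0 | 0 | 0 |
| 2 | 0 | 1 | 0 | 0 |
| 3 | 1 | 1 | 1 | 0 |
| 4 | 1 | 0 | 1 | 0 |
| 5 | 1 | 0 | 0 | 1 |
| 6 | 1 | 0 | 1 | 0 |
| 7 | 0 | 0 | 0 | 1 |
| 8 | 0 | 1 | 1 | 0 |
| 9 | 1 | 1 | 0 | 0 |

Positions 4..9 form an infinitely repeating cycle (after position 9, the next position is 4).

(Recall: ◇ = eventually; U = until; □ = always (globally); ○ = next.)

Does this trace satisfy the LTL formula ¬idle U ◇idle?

Yes

Walking from position 0: ◇idle first holds at position 0, and ¬idle holds at every earlier position along the way, so ¬idle U ◇idle holds.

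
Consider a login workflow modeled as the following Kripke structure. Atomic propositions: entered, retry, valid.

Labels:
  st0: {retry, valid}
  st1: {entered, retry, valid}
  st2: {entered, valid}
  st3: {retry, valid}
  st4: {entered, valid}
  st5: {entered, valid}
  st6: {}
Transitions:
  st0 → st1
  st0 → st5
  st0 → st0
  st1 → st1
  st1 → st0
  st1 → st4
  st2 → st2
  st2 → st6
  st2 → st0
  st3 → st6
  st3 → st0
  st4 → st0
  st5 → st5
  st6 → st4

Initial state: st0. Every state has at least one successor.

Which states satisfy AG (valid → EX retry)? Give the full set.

States satisfying valid → EX retry: {st0, st1, st2, st3, st4, st6}.
States satisfying AG (valid → EX retry): ∅.

none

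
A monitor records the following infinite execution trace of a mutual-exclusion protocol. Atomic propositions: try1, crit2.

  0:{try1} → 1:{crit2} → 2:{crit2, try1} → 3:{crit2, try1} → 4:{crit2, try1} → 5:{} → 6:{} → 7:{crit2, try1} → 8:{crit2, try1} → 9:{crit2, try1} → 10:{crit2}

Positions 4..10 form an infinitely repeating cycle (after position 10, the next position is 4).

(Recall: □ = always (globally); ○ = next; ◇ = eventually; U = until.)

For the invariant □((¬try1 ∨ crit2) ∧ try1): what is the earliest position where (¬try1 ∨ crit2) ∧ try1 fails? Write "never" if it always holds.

At position 0 the labels are {try1}, so (¬try1 ∨ crit2) ∧ try1 is false there. This is the first violation.

0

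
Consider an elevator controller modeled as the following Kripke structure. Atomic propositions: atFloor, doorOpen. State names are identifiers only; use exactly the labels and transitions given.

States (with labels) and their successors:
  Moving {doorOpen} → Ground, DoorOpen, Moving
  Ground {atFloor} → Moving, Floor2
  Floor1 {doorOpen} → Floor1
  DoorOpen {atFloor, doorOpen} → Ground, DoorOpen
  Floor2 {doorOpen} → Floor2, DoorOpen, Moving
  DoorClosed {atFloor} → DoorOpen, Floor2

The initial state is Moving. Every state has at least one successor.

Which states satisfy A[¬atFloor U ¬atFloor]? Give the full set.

States satisfying ¬atFloor: {Moving, Floor1, Floor2}.
States satisfying A[¬atFloor U ¬atFloor]: {Moving, Floor1, Floor2}.

{Moving, Floor1, Floor2}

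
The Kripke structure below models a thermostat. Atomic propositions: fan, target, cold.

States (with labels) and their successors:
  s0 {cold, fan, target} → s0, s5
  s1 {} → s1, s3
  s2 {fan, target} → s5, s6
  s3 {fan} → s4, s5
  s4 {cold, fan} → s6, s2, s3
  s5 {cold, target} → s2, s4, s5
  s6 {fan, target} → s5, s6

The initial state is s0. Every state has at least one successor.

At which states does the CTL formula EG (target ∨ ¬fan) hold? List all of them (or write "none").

{s0, s1, s2, s5, s6}

States satisfying target ∨ ¬fan: {s0, s1, s2, s5, s6}.
States satisfying EG (target ∨ ¬fan): {s0, s1, s2, s5, s6}.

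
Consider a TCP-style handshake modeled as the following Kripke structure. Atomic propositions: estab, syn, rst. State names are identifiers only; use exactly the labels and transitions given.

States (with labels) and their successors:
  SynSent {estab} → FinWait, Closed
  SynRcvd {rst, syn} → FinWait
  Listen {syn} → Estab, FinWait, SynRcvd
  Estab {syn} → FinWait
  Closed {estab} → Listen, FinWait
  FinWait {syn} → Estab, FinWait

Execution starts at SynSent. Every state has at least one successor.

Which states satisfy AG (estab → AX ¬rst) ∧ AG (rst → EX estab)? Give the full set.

{Estab, FinWait}

States satisfying estab → AX ¬rst: {SynSent, SynRcvd, Listen, Estab, Closed, FinWait}.
States satisfying AG (estab → AX ¬rst): {SynSent, SynRcvd, Listen, Estab, Closed, FinWait}.
States satisfying rst → EX estab: {SynSent, Listen, Estab, Closed, FinWait}.
States satisfying AG (rst → EX estab): {Estab, FinWait}.
States satisfying AG (estab → AX ¬rst) ∧ AG (rst → EX estab): {Estab, FinWait}.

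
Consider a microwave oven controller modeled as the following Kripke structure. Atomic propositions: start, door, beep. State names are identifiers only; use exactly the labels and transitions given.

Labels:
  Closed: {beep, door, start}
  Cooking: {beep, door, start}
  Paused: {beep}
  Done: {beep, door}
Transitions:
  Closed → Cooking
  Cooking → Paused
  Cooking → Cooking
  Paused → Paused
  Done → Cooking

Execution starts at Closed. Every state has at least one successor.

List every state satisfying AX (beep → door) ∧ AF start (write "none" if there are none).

{Closed, Done}

States satisfying beep → door: {Closed, Cooking, Done}.
States satisfying AX (beep → door): {Closed, Done}.
States satisfying start: {Closed, Cooking}.
States satisfying AF start: {Closed, Cooking, Done}.
States satisfying AX (beep → door) ∧ AF start: {Closed, Done}.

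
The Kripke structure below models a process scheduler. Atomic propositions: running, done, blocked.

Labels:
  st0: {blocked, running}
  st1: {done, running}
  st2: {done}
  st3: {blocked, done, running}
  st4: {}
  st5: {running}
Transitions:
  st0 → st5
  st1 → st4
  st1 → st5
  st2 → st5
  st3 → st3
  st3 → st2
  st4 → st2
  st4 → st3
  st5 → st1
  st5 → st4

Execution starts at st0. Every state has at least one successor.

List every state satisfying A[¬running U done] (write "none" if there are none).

States satisfying ¬running: {st2, st4}.
States satisfying done: {st1, st2, st3}.
States satisfying A[¬running U done]: {st1, st2, st3, st4}.

{st1, st2, st3, st4}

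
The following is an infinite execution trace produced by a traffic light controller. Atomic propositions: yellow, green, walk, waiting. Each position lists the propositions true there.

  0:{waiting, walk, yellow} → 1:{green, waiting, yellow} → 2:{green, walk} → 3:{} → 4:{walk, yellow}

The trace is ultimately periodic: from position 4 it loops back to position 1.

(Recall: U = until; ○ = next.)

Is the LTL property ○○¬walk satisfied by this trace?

The position after 0 is 1; ○¬walk is false there.

No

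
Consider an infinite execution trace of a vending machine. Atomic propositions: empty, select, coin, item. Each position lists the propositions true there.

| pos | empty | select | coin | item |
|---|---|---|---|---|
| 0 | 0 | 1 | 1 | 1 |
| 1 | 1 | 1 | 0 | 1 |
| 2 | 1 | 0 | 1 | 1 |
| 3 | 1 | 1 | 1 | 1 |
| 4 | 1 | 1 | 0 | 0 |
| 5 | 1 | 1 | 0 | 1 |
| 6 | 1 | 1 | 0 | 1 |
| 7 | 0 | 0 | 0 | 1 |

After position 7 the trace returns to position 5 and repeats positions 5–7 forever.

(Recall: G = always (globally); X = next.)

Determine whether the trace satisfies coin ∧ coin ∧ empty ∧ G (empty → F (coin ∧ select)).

Does not hold

empty → F (coin ∧ select) must hold at every position from 0 onward. It fails at position 4, so G (empty → F (coin ∧ select)) is false.
Positions where empty holds: 1, 2, 3, 4, 5, 6.
Check F (coin ∧ select) at each: 1→ok, 2→ok, 3→ok, 4→fails, 5→fails, 6→fails.
At position 0: coin ∧ coin ∧ empty is false; G (empty → F (coin ∧ select)) is false; so coin ∧ coin ∧ empty ∧ G (empty → F (coin ∧ select)) is false.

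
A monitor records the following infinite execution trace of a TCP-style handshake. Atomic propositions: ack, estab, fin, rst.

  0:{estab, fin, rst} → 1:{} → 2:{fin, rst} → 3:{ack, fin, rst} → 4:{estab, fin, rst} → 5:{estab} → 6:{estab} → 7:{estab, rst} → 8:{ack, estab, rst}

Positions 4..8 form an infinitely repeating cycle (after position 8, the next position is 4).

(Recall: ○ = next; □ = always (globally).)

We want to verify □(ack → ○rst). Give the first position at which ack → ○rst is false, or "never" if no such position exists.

never

ack → ○rst holds at every position 0..8, and those are all the positions the trace ever visits, so the invariant □(ack → ○rst) is never violated.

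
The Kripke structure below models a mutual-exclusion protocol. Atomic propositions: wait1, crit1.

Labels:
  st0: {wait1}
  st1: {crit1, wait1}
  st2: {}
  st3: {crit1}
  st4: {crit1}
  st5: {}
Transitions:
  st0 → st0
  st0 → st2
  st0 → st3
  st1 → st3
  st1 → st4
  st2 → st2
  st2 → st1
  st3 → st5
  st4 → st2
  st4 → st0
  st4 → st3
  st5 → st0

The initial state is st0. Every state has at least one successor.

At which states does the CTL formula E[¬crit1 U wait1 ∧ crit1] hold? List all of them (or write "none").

{st0, st1, st2, st5}

States satisfying ¬crit1: {st0, st2, st5}.
States satisfying wait1 ∧ crit1: {st1}.
States satisfying E[¬crit1 U wait1 ∧ crit1]: {st0, st1, st2, st5}.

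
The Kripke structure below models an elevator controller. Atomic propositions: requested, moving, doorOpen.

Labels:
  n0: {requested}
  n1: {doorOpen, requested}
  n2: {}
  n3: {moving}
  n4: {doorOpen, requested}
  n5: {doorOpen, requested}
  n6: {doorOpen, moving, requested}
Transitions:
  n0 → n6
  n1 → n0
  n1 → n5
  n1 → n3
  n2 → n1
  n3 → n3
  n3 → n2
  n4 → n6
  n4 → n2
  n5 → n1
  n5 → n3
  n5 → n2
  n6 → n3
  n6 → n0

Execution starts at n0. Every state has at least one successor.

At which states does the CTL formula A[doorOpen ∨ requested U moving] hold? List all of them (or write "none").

{n0, n3, n6}

States satisfying doorOpen ∨ requested: {n0, n1, n4, n5, n6}.
States satisfying moving: {n3, n6}.
States satisfying A[doorOpen ∨ requested U moving]: {n0, n3, n6}.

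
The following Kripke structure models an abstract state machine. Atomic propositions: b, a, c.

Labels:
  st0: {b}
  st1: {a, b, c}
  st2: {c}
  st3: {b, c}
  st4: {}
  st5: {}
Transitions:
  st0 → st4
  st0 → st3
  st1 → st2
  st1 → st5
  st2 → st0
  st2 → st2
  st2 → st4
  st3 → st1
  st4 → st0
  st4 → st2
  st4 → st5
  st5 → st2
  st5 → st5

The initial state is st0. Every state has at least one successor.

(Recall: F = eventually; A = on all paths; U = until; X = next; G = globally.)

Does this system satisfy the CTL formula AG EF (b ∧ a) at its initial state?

States satisfying EF (b ∧ a): {st0, st1, st2, st3, st4, st5}.
States satisfying AG EF (b ∧ a): {st0, st1, st2, st3, st4, st5}.
Every state reachable from st0 satisfies EF (b ∧ a).
st0 ∈ Sat(AG EF (b ∧ a)).

Holds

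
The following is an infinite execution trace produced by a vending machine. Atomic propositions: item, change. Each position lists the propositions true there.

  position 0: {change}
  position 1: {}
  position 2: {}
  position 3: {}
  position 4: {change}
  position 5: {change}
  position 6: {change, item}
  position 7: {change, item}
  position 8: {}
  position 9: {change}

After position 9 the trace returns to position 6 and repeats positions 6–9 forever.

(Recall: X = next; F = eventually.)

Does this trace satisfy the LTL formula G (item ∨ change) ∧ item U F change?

item ∨ change must hold at every position from 0 onward. It fails at position 1, so G (item ∨ change) is false.
Walking from position 0: F change first holds at position 0, and item holds at every earlier position along the way, so item U F change holds.
At position 0: G (item ∨ change) is false; item U F change is true; so G (item ∨ change) ∧ item U F change is false.

Violated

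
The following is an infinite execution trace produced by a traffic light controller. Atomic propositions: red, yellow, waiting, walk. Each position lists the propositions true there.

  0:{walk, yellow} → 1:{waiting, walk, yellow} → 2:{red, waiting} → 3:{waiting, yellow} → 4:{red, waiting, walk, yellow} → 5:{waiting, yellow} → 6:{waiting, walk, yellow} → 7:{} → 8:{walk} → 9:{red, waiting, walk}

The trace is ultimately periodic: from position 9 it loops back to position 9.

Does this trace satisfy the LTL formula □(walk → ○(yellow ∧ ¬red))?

walk → ○(yellow ∧ ¬red) must hold at every position from 0 onward. It fails at position 1, so □(walk → ○(yellow ∧ ¬red)) is false.
Positions where walk holds: 0, 1, 4, 6, 8, 9.
Check ○(yellow ∧ ¬red) at each: 0→ok, 1→fails, 4→ok, 6→fails, 8→fails, 9→fails.

No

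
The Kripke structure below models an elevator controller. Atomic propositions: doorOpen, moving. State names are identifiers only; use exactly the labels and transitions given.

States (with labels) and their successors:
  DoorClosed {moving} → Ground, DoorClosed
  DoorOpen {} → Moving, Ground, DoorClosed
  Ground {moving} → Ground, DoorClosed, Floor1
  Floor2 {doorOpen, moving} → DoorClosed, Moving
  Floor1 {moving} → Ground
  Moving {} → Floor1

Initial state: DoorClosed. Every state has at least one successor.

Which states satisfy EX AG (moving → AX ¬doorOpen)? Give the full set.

States satisfying AG (moving → AX ¬doorOpen): {DoorClosed, DoorOpen, Ground, Floor2, Floor1, Moving}.
States satisfying EX AG (moving → AX ¬doorOpen): {DoorClosed, DoorOpen, Ground, Floor2, Floor1, Moving}.

{DoorClosed, DoorOpen, Ground, Floor2, Floor1, Moving}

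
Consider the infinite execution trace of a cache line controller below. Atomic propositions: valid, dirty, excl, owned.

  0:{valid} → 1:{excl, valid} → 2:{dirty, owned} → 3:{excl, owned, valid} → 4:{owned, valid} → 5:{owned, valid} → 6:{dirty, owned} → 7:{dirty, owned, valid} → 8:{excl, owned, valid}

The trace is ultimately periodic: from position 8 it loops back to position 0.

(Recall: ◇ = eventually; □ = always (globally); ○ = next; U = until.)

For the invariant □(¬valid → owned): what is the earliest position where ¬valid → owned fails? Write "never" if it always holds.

never

¬valid → owned holds at every position 0..8, and those are all the positions the trace ever visits, so the invariant □(¬valid → owned) is never violated.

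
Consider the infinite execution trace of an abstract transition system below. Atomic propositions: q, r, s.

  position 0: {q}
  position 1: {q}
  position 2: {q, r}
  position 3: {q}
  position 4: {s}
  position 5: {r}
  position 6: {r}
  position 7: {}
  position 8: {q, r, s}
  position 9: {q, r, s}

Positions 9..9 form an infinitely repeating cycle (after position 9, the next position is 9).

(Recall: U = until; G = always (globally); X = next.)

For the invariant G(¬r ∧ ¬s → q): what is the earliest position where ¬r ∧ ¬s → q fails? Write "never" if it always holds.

7

Check ¬r ∧ ¬s → q at each position in order: 0 ✓, 1 ✓, 2 ✓, 3 ✓, 4 ✓, 5 ✓, 6 ✓.
At position 7 the labels are {}, so ¬r ∧ ¬s → q is false there. This is the first violation.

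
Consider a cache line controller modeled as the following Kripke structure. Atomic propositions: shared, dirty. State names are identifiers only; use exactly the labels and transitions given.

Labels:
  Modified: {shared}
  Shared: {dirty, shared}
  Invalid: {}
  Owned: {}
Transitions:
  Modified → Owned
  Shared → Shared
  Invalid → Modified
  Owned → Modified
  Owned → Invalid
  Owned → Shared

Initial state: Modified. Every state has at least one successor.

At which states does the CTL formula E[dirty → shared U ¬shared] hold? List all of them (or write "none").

States satisfying dirty → shared: {Modified, Shared, Invalid, Owned}.
States satisfying ¬shared: {Invalid, Owned}.
States satisfying E[dirty → shared U ¬shared]: {Modified, Invalid, Owned}.

{Modified, Invalid, Owned}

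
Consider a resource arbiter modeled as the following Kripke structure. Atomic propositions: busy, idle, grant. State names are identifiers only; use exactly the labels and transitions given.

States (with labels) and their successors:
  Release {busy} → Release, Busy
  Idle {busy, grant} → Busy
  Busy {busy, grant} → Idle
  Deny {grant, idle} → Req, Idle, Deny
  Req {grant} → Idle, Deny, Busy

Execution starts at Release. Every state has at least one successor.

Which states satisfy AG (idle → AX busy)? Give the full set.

{Release, Idle, Busy}

States satisfying idle → AX busy: {Release, Idle, Busy, Req}.
States satisfying AG (idle → AX busy): {Release, Idle, Busy}.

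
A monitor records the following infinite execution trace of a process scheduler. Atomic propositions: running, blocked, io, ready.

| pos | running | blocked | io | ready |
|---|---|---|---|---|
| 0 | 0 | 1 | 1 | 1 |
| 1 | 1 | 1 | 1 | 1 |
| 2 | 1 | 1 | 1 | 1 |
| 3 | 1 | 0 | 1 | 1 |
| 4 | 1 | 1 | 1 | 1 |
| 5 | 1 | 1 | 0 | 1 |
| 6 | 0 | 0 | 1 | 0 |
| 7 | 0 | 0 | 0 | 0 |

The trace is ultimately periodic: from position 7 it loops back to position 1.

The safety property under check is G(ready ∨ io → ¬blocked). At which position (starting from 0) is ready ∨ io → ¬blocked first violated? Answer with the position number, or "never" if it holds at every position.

0

At position 0 the labels are {blocked, io, ready}, so ready ∨ io → ¬blocked is false there. This is the first violation.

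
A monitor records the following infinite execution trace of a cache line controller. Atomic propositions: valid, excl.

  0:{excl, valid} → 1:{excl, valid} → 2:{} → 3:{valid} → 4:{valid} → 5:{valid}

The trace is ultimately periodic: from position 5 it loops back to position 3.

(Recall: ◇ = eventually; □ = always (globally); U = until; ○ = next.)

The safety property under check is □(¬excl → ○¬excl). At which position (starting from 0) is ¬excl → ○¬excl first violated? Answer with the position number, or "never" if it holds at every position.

never

¬excl → ○¬excl holds at every position 0..5, and those are all the positions the trace ever visits, so the invariant □(¬excl → ○¬excl) is never violated.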